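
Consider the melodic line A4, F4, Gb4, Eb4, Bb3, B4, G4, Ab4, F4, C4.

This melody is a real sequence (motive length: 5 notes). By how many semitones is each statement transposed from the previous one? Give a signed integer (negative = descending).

2

Taking 5-note groups, the heads are A4, B4: the pattern moves up a 2nd.
Counting half-steps from A4 to B4: 2.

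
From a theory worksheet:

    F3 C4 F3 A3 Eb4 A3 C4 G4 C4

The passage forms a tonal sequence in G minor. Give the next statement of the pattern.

Eb4 Bb4 Eb4

Taking 3-note groups, the heads are F3, A3, C4: the pattern moves up a 3rd.
So cell 4 is Eb4 Bb4 Eb4.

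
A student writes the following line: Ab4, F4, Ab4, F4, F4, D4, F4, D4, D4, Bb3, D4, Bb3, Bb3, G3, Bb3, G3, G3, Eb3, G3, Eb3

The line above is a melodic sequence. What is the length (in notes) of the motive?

4

20 notes total. Splitting into 5 groups of 4:
Ab4 F4 Ab4 F4 | F4 D4 F4 D4 | D4 Bb3 D4 Bb3 | Bb3 G3 Bb3 G3 | G3 Eb3 G3 Eb3
That's a consistent down a 3rd shift per cell, and no other grouping gives one.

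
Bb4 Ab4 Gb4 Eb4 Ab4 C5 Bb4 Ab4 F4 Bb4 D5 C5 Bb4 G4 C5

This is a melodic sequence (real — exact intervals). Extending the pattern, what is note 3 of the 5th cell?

D5

Grouping in 5s, the 3rd note of each cell is Gb4, Ab4, Bb4.
Carrying that up a 2nd forward: C5 → D5.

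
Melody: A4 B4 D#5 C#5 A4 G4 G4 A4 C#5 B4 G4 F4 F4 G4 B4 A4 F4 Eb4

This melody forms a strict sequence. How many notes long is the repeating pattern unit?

18 notes total. Splitting into 3 groups of 6:
A4 B4 D#5 C#5 A4 G4 | G4 A4 C#5 B4 G4 F4 | F4 G4 B4 A4 F4 Eb4
That's a consistent down a 2nd shift per cell, and no other grouping gives one.

6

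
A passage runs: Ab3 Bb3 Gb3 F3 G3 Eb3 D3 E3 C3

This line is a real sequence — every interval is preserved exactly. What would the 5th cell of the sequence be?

Taking 3-note groups, the heads are Ab3, F3, D3: the pattern moves down a 3rd.
Extending down a 3rd: B2 → G#2.
So cell 5 is G#2 A#2 F#2.

G#2 A#2 F#2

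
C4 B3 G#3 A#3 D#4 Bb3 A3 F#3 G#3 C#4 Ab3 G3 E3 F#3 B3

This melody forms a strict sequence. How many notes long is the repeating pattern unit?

15 notes total. Splitting into 3 groups of 5:
C4 B3 G#3 A#3 D#4 | Bb3 A3 F#3 G#3 C#4 | Ab3 G3 E3 F#3 B3
Each cell is the previous one down a 2nd — so the unit is 5 notes.

5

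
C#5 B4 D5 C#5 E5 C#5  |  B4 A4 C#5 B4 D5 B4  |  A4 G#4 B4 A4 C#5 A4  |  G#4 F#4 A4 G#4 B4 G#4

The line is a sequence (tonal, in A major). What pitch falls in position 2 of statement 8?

The unit is 6 notes. Position-2 pitches of the 4 shown cells: B4, A4, G#4, F#4.
Carrying that down a 2nd forward: E4 → D4 → C#4 → B3.

B3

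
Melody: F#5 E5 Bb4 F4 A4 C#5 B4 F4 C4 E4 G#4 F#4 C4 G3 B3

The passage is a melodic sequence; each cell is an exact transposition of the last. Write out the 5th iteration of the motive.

A#3 G#3 D3 A2 C#3

With a 5-note motive the entries are F#5, C#5, G#4, each down a 4th from the previous.
Extending down a 4th: D#4 → A#3.
Statement 5 starts on A#3 and keeps the same exact contour: A#3 G#3 D3 A2 C#3.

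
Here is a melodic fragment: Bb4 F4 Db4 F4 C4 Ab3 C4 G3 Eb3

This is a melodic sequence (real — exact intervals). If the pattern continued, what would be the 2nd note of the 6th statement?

E2

Grouping in 3s, the 2nd note of each cell is F4, C4, G3.
Each moves down a 4th. Continuing: D3 → A2 → E2.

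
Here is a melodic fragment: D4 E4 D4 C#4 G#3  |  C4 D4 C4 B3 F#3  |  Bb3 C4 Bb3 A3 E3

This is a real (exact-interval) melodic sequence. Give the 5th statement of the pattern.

The 5-note cells begin on D4, C4, Bb3 — each down a 2nd from the last.
Extending down a 2nd: Ab3 → Gb3.
So cell 5 is Gb3 Ab3 Gb3 F3 C3.

Gb3 Ab3 Gb3 F3 C3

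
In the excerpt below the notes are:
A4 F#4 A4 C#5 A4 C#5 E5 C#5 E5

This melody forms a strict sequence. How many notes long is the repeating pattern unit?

9 notes total. Splitting into 3 groups of 3:
A4 F#4 A4 | C#5 A4 C#5 | E5 C#5 E5
That's a consistent up a 3rd shift per cell, and no other grouping gives one.

3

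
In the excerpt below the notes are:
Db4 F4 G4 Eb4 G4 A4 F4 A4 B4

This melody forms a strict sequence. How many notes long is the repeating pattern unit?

3

There are 9 notes; a 3-note unit gives 3 cells:
Db4 F4 G4 | Eb4 G4 A4 | F4 A4 B4
Every group is a transposition up a 2nd of the one before; no shorter unit works.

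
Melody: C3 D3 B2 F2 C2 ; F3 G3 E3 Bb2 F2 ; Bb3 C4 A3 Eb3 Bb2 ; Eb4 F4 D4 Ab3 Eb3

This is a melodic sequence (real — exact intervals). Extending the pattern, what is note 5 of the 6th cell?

Db4

The unit is 5 notes. Position-5 pitches of the 4 shown cells: C2, F2, Bb2, Eb3.
Carrying that up a 4th forward: Ab3 → Db4.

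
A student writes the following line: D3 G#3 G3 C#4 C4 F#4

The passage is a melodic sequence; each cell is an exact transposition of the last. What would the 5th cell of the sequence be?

Taking 2-note groups, the heads are D3, G3, C4: the pattern moves up a 4th.
Carrying on: F4 → Bb4.
From Bb4 the exact shape gives Bb4 E5.

Bb4 E5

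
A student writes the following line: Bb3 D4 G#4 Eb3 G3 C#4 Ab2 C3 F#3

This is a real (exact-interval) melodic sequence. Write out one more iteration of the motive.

Db2 F2 B2

The 3-note cells begin on Bb3, Eb3, Ab2 — each down a 5th from the last.
Statement 4 starts on Db2 and keeps the same exact contour: Db2 F2 B2.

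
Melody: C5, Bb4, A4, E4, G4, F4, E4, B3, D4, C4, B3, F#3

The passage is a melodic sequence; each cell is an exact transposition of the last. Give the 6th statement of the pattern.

B2 A2 G#2 D#2

Unit = 4 notes; the statements start on C5, G4, D4, moving down a 4th each time.
Carrying on: A3 → E3 → B2.
Statement 6 starts on B2 and keeps the same exact contour: B2 A2 G#2 D#2.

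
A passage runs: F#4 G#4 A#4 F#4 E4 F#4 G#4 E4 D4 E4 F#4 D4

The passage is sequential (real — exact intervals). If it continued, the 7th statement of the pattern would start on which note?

Taking 4-note groups, the heads are F#4, E4, D4: the pattern moves down a 2nd.
Continuing: C4 → Bb3 → Ab3 → Gb3. Statement 7 starts on Gb3.

Gb3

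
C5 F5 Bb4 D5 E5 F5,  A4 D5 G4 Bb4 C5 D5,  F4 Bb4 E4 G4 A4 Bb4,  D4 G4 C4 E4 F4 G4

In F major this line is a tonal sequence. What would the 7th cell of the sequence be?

The 6-note cells begin on C5, A4, F4, D4 — each down a 3rd from the last.
Continuing the starts: Bb3 → G3 → E3.
From E3 the diatonic shape gives E3 A3 D3 F3 G3 A3.

E3 A3 D3 F3 G3 A3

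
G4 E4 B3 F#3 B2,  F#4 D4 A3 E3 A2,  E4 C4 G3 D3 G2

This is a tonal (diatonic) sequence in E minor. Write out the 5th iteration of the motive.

C4 A3 E3 B2 E2

The 5-note cells begin on G4, F#4, E4 — each down a 2nd from the last.
Carrying on: D4 → C4.
So cell 5 is C4 A3 E3 B2 E2.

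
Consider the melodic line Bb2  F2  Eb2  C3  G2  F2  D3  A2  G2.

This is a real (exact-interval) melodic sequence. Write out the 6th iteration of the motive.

G#3 D#3 C#3

The 3-note cells begin on Bb2, C3, D3 — each up a 2nd from the last.
Carrying on: E3 → F#3 → G#3.
From G#3 the exact shape gives G#3 D#3 C#3.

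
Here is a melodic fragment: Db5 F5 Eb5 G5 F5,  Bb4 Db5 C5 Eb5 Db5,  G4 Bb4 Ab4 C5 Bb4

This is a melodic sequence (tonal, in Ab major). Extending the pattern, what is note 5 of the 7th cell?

With 5-note cells, note 5 of each statement runs F5, Db5, Bb4.
Extending down a 3rd: G4 → Eb4 → C4 → Ab3.

Ab3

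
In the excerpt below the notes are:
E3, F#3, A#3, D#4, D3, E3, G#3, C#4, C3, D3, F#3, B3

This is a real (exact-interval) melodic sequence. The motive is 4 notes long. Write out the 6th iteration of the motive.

The 4-note cells begin on E3, D3, C3 — each down a 2nd from the last.
Continuing the starts: Bb2 → Ab2 → Gb2.
Statement 6 starts on Gb2 and keeps the same exact contour: Gb2 Ab2 C3 F3.

Gb2 Ab2 C3 F3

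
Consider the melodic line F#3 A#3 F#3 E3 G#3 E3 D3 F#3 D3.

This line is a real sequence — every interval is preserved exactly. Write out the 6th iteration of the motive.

Unit = 3 notes; the statements start on F#3, E3, D3, moving down a 2nd each time.
Carrying on: C3 → Bb2 → Ab2.
So cell 6 is Ab2 C3 Ab2.

Ab2 C3 Ab2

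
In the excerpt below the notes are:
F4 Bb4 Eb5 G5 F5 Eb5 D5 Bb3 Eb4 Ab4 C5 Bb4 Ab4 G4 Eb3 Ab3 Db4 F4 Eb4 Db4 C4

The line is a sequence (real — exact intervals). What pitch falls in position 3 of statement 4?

Grouping in 7s, the 3rd note of each cell is Eb5, Ab4, Db4.
Each moves down a 5th; the next is Gb3.

Gb3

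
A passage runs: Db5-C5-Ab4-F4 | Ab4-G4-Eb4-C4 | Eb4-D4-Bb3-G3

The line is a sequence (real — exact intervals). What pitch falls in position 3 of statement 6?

G2

With 4-note cells, note 3 of each statement runs Ab4, Eb4, Bb3.
Extending down a 4th: F3 → C3 → G2.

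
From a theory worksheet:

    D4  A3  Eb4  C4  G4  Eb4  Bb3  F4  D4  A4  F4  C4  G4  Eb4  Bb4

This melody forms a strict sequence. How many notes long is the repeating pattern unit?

5

Try groups of 5 (3 cells in 15 notes):
D4 A3 Eb4 C4 G4 | Eb4 Bb3 F4 D4 A4 | F4 C4 G4 Eb4 Bb4
That's a consistent up a 2nd shift per cell, and no other grouping gives one.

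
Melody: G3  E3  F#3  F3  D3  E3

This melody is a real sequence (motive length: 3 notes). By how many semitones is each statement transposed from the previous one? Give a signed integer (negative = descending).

-2

The 3-note cells begin on G3, F3 — each down a 2nd from the last.
G3 to F3 spans -2 semitones.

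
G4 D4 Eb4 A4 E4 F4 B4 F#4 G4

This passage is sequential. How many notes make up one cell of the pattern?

3

There are 9 notes; a 3-note unit gives 3 cells:
G4 D4 Eb4 | A4 E4 F4 | B4 F#4 G4
That's a consistent up a 2nd shift per cell, and no other grouping gives one.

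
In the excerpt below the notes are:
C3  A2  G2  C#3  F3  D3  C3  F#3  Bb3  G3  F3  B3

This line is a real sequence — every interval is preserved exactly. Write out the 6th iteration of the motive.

Db5 Bb4 Ab4 D5

The 4-note cells begin on C3, F3, Bb3 — each up a 4th from the last.
Continuing the starts: Eb4 → Ab4 → Db5.
So cell 6 is Db5 Bb4 Ab4 D5.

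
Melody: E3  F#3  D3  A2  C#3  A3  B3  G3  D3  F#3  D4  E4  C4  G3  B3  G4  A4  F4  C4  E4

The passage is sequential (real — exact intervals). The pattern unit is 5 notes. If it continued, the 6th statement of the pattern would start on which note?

F5

With a 5-note motive the entries are E3, A3, D4, G4, each up a 4th from the previous.
Extending the heads up a 4th: C5 → F5.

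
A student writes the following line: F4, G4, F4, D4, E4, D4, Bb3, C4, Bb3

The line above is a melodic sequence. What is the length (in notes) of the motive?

3

9 notes total. Splitting into 3 groups of 3:
F4 G4 F4 | D4 E4 D4 | Bb3 C4 Bb3
Each cell is the previous one down a 3rd — so the unit is 3 notes.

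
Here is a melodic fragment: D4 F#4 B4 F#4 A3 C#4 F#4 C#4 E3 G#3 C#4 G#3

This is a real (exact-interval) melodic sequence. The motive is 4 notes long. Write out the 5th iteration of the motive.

With a 4-note motive the entries are D4, A3, E3, each down a 4th from the previous.
Continuing the starts: B2 → F#2.
So cell 5 is F#2 A#2 D#3 A#2.

F#2 A#2 D#3 A#2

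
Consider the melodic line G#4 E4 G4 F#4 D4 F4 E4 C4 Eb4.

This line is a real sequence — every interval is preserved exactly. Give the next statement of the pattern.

Taking 3-note groups, the heads are G#4, F#4, E4: the pattern moves down a 2nd.
From D4 the exact shape gives D4 Bb3 Db4.

D4 Bb3 Db4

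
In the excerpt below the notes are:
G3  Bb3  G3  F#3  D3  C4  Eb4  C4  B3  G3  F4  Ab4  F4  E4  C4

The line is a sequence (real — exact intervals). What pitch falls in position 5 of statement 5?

The unit is 5 notes. Position-5 pitches of the 3 shown cells: D3, G3, C4.
Each moves up a 4th. Continuing: F4 → Bb4.

Bb4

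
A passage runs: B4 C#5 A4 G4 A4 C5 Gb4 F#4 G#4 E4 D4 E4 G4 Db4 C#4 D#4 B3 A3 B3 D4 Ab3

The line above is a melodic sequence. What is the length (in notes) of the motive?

7

There are 21 notes; a 7-note unit gives 3 cells:
B4 C#5 A4 G4 A4 C5 Gb4 | F#4 G#4 E4 D4 E4 G4 Db4 | C#4 D#4 B3 A3 B3 D4 Ab3
Each cell is the previous one down a 4th — so the unit is 7 notes.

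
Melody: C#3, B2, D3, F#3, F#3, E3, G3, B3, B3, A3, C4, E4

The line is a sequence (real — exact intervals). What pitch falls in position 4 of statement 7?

C6

Grouping in 4s, the 4th note of each cell is F#3, B3, E4.
Each moves up a 4th. Continuing: A4 → D5 → G5 → C6.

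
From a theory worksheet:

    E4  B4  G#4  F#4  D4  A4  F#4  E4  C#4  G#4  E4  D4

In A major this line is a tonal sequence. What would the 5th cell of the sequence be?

The 4-note cells begin on E4, D4, C#4 — each down a 2nd from the last.
Extending down a 2nd: B3 → A3.
Statement 5 starts on A3 and keeps the same diatonic contour: A3 E4 C#4 B3.

A3 E4 C#4 B3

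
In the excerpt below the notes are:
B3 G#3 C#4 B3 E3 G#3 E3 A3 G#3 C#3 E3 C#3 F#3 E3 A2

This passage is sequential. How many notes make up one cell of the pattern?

5

There are 15 notes; a 5-note unit gives 3 cells:
B3 G#3 C#4 B3 E3 | G#3 E3 A3 G#3 C#3 | E3 C#3 F#3 E3 A2
Each cell is the previous one down a 3rd — so the unit is 5 notes.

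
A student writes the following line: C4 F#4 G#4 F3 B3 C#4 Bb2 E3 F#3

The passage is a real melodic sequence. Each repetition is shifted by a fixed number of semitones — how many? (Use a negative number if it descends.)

Unit = 3 notes; the statements start on C4, F3, Bb2, moving down a 5th each time.
C4 to F3 spans -7 semitones.

-7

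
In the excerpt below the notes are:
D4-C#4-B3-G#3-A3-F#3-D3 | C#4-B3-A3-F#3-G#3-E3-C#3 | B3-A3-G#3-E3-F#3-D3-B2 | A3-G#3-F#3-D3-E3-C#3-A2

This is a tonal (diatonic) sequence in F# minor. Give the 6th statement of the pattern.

F#3 E3 D3 B2 C#3 A2 F#2

Unit = 7 notes; the statements start on D4, C#4, B3, A3, moving down a 2nd each time.
Carrying on: G#3 → F#3.
Statement 6 starts on F#3 and keeps the same diatonic contour: F#3 E3 D3 B2 C#3 A2 F#2.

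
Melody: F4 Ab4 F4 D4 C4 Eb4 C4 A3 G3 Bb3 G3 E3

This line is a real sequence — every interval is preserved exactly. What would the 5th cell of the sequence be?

The 4-note cells begin on F4, C4, G3 — each down a 4th from the last.
Extending down a 4th: D3 → A2.
From A2 the exact shape gives A2 C3 A2 F#2.

A2 C3 A2 F#2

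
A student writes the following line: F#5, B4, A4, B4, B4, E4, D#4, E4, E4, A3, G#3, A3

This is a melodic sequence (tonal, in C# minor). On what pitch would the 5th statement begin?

Taking 4-note groups, the heads are F#5, B4, E4: the pattern moves down a 5th.
Extending the heads down a 5th: A3 → D#3.

D#3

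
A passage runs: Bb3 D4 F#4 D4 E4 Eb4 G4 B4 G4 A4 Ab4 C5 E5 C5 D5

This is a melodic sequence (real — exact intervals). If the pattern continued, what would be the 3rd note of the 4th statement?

The unit is 5 notes. Position-3 pitches of the 3 shown cells: F#4, B4, E5.
Each moves up a 4th; the next is A5.

A5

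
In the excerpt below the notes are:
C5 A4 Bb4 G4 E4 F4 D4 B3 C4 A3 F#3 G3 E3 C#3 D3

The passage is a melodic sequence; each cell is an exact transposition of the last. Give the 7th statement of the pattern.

F#2 D#2 E2

Unit = 3 notes; the statements start on C5, G4, D4, A3, E3, moving down a 4th each time.
Extending down a 4th: B2 → F#2.
From F#2 the exact shape gives F#2 D#2 E2.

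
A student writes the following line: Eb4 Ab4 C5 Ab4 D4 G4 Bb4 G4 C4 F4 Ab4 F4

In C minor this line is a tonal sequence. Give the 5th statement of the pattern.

Unit = 4 notes; the statements start on Eb4, D4, C4, moving down a 2nd each time.
Extending down a 2nd: Bb3 → Ab3.
Statement 5 starts on Ab3 and keeps the same diatonic contour: Ab3 D4 F4 D4.

Ab3 D4 F4 D4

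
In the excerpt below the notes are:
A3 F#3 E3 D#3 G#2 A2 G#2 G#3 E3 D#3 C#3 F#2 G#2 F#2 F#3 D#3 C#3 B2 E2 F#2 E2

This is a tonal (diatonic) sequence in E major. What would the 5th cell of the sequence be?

The 7-note cells begin on A3, G#3, F#3 — each down a 2nd from the last.
Carrying on: E3 → D#3.
So cell 5 is D#3 B2 A2 G#2 C#2 D#2 C#2.

D#3 B2 A2 G#2 C#2 D#2 C#2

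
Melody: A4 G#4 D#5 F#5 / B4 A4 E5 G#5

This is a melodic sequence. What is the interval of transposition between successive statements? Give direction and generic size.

The 4-note cells begin on A4, B4 — each up a 2nd from the last.
A4 to B4 is up a 2nd.

up a 2nd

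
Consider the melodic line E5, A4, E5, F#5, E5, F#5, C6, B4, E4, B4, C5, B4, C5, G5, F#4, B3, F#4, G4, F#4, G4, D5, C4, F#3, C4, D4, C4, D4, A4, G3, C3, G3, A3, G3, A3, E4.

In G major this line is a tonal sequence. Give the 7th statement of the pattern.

A2 D2 A2 B2 A2 B2 F#3

The 7-note cells begin on E5, B4, F#4, C4, G3 — each down a 4th from the last.
Extending down a 4th: D3 → A2.
Statement 7 starts on A2 and keeps the same diatonic contour: A2 D2 A2 B2 A2 B2 F#3.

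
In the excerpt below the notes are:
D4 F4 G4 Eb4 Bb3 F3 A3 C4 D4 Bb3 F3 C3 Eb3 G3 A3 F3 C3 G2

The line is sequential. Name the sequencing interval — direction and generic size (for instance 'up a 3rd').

With a 6-note motive the entries are D4, A3, Eb3, each down a 4th from the previous.
D4 to A3 is down a 4th.

down a 4th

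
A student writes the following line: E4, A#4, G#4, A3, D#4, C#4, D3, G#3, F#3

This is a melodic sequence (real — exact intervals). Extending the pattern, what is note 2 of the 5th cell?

Grouping in 3s, the 2nd note of each cell is A#4, D#4, G#3.
Each moves down a 5th. Continuing: C#3 → F#2.

F#2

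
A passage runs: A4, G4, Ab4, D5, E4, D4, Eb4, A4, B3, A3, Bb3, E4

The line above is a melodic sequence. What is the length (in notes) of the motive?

4

There are 12 notes; a 4-note unit gives 3 cells:
A4 G4 Ab4 D5 | E4 D4 Eb4 A4 | B3 A3 Bb3 E4
Each cell is the previous one down a 4th — so the unit is 4 notes.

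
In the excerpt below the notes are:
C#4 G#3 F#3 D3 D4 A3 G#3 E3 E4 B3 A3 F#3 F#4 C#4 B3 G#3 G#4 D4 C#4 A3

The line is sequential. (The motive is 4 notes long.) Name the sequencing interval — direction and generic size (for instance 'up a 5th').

up a 2nd

Unit = 4 notes; the statements start on C#4, D4, E4, F#4, G#4, moving up a 2nd each time.
C#4 to D4 is up a 2nd.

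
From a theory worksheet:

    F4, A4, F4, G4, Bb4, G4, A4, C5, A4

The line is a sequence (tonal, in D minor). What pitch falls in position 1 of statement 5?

C5

Grouping in 3s, the 1st note of each cell is F4, G4, A4.
Extending up a 2nd: Bb4 → C5.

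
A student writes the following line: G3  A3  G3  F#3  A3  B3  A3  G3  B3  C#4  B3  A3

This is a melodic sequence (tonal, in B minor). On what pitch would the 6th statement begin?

E4

Unit = 4 notes; the statements start on G3, A3, B3, moving up a 2nd each time.
Extending the heads up a 2nd: C#4 → D4 → E4.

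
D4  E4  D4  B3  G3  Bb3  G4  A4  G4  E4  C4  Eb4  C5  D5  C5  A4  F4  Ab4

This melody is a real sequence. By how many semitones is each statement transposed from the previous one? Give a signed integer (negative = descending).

The 6-note cells begin on D4, G4, C5 — each up a 4th from the last.
D4 to G4 spans +5 semitones.

5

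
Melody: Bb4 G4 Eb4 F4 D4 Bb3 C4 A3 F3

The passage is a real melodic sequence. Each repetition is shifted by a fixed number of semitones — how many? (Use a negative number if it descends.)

Unit = 3 notes; the statements start on Bb4, F4, C4, moving down a 4th each time.
Bb4 to F4 spans -5 semitones.

-5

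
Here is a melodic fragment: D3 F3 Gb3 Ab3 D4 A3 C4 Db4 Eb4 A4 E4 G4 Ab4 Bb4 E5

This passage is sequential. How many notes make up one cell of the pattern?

5

There are 15 notes; a 5-note unit gives 3 cells:
D3 F3 Gb3 Ab3 D4 | A3 C4 Db4 Eb4 A4 | E4 G4 Ab4 Bb4 E5
Every group is a transposition up a 5th of the one before; no shorter unit works.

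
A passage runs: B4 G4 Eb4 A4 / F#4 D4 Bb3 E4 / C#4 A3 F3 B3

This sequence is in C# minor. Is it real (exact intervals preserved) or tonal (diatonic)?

real

Each cell has the same semitone pattern (-4, -4, 6) — intervals are preserved exactly.
And G4 lies outside C# minor, so the sequence is real rather than tonal.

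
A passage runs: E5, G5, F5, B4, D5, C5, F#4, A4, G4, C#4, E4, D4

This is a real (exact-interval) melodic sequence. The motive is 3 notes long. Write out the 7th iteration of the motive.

With a 3-note motive the entries are E5, B4, F#4, C#4, each down a 4th from the previous.
Continuing the starts: G#3 → D#3 → A#2.
So cell 7 is A#2 C#3 B2.

A#2 C#3 B2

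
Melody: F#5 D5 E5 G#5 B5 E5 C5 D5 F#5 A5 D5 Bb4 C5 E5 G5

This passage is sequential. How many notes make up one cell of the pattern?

5

There are 15 notes; a 5-note unit gives 3 cells:
F#5 D5 E5 G#5 B5 | E5 C5 D5 F#5 A5 | D5 Bb4 C5 E5 G5
Each cell is the previous one down a 2nd — so the unit is 5 notes.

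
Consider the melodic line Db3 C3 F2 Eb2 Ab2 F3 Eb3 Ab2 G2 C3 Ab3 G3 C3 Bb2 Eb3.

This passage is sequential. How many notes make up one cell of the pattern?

Try groups of 5 (3 cells in 15 notes):
Db3 C3 F2 Eb2 Ab2 | F3 Eb3 Ab2 G2 C3 | Ab3 G3 C3 Bb2 Eb3
That's a consistent up a 3rd shift per cell, and no other grouping gives one.

5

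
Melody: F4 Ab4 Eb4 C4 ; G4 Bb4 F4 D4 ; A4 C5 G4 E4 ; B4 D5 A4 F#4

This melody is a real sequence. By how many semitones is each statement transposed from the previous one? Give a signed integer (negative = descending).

2

Unit = 4 notes; the statements start on F4, G4, A4, B4, moving up a 2nd each time.
F4→G4 is 67 − 65 = 2 semitones.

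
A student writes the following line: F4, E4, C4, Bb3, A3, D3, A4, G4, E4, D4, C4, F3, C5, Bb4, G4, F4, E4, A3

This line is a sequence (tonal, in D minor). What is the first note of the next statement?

Taking 6-note groups, the heads are F4, A4, C5: the pattern moves up a 3rd.
One more step up a 3rd gives E5.

E5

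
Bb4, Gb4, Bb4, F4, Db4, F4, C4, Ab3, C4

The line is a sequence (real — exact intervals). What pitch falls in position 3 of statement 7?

E2

Grouping in 3s, the 3rd note of each cell is Bb4, F4, C4.
Carrying that down a 4th forward: G3 → D3 → A2 → E2.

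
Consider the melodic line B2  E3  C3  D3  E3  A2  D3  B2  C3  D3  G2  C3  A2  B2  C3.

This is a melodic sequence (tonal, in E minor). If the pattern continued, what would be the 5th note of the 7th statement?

F#2

With 5-note cells, note 5 of each statement runs E3, D3, C3.
Each moves down a 2nd. Continuing: B2 → A2 → G2 → F#2.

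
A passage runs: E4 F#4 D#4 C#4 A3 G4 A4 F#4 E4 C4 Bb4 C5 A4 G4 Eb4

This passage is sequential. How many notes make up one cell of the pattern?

15 notes total. Splitting into 3 groups of 5:
E4 F#4 D#4 C#4 A3 | G4 A4 F#4 E4 C4 | Bb4 C5 A4 G4 Eb4
That's a consistent up a 3rd shift per cell, and no other grouping gives one.

5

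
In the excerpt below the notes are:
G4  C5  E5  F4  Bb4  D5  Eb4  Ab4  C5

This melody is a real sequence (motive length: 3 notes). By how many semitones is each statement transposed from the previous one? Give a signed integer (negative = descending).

With a 3-note motive the entries are G4, F4, Eb4, each down a 2nd from the previous.
Counting half-steps from G4 to F4: -2.

-2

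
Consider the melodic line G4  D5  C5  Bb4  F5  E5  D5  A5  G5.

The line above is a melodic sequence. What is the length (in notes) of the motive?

9 notes total. Splitting into 3 groups of 3:
G4 D5 C5 | Bb4 F5 E5 | D5 A5 G5
That's a consistent up a 3rd shift per cell, and no other grouping gives one.

3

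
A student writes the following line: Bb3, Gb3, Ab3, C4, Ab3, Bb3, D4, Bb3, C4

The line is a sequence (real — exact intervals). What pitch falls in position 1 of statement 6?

G#4

With 3-note cells, note 1 of each statement runs Bb3, C4, D4.
Each moves up a 2nd. Continuing: E4 → F#4 → G#4.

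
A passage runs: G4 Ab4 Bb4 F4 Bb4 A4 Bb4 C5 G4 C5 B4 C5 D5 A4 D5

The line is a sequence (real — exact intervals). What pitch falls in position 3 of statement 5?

F#5

The unit is 5 notes. Position-3 pitches of the 3 shown cells: Bb4, C5, D5.
Extending up a 2nd: E5 → F#5.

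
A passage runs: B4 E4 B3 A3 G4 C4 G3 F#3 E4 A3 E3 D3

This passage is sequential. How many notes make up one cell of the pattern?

4

12 notes total. Splitting into 3 groups of 4:
B4 E4 B3 A3 | G4 C4 G3 F#3 | E4 A3 E3 D3
That's a consistent down a 3rd shift per cell, and no other grouping gives one.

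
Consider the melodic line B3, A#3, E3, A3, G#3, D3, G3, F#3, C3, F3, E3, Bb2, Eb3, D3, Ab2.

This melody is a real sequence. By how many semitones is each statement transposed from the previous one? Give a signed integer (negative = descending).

-2

Unit = 3 notes; the statements start on B3, A3, G3, F3, Eb3, moving down a 2nd each time.
B3 to A3 spans -2 semitones.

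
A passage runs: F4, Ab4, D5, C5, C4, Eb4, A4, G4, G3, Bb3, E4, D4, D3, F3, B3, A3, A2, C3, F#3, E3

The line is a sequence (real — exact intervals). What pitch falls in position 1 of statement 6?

Grouping in 4s, the 1st note of each cell is F4, C4, G3, D3, A2.
Each moves down a 4th; the next is E2.

E2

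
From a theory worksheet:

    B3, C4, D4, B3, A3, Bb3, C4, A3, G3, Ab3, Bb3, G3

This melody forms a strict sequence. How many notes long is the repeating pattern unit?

4

Try groups of 4 (3 cells in 12 notes):
B3 C4 D4 B3 | A3 Bb3 C4 A3 | G3 Ab3 Bb3 G3
Each cell is the previous one down a 2nd — so the unit is 4 notes.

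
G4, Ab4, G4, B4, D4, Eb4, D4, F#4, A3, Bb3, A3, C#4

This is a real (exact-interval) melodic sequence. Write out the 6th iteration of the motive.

F#2 G2 F#2 A#2

Taking 4-note groups, the heads are G4, D4, A3: the pattern moves down a 4th.
Carrying on: E3 → B2 → F#2.
From F#2 the exact shape gives F#2 G2 F#2 A#2.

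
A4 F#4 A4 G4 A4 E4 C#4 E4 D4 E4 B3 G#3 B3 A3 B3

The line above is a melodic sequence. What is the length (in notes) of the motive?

There are 15 notes; a 5-note unit gives 3 cells:
A4 F#4 A4 G4 A4 | E4 C#4 E4 D4 E4 | B3 G#3 B3 A3 B3
Each cell is the previous one down a 4th — so the unit is 5 notes.

5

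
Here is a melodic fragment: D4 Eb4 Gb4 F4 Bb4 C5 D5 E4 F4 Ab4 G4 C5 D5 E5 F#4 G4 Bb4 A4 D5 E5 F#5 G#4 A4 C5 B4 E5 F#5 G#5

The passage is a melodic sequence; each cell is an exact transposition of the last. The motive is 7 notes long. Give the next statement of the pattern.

The 7-note cells begin on D4, E4, F#4, G#4 — each up a 2nd from the last.
Statement 5 starts on A#4 and keeps the same exact contour: A#4 B4 D5 C#5 F#5 G#5 A#5.

A#4 B4 D5 C#5 F#5 G#5 A#5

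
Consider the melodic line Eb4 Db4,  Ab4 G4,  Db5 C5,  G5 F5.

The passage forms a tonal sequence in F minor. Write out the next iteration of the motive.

Unit = 2 notes; the statements start on Eb4, Ab4, Db5, G5, moving up a 4th each time.
Statement 5 starts on C6 and keeps the same diatonic contour: C6 Bb5.

C6 Bb5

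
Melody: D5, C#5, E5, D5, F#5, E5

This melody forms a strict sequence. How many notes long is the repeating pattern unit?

2

6 notes total. Splitting into 3 groups of 2:
D5 C#5 | E5 D5 | F#5 E5
Every group is a transposition up a 2nd of the one before; no shorter unit works.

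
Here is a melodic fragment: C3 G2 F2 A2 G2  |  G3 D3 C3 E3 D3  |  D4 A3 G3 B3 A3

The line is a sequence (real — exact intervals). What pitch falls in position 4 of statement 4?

F#4

The unit is 5 notes. Position-4 pitches of the 3 shown cells: A2, E3, B3.
From B3, up a 5th gives F#4.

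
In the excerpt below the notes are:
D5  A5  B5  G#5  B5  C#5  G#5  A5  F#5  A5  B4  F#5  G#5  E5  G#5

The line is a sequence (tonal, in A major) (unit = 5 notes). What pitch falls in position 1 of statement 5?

With 5-note cells, note 1 of each statement runs D5, C#5, B4.
Extending down a 2nd: A4 → G#4.

G#4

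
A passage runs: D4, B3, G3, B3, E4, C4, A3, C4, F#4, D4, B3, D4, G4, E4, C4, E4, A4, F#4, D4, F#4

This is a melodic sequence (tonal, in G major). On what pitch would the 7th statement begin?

C5

Taking 4-note groups, the heads are D4, E4, F#4, G4, A4: the pattern moves up a 2nd.
Extending the heads up a 2nd: B4 → C5.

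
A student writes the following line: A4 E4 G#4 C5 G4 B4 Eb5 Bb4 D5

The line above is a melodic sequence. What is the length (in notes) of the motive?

9 notes total. Splitting into 3 groups of 3:
A4 E4 G#4 | C5 G4 B4 | Eb5 Bb4 D5
That's a consistent up a 3rd shift per cell, and no other grouping gives one.

3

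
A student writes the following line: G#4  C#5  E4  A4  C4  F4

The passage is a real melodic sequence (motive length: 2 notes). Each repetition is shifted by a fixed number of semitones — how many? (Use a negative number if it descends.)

-4

With a 2-note motive the entries are G#4, E4, C4, each down a 3rd from the previous.
G#4 to E4 spans -4 semitones.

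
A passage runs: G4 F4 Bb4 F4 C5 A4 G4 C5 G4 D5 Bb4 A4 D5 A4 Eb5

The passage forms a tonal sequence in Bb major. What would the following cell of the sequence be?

C5 Bb4 Eb5 Bb4 F5

The 5-note cells begin on G4, A4, Bb4 — each up a 2nd from the last.
Statement 4 starts on C5 and keeps the same diatonic contour: C5 Bb4 Eb5 Bb4 F5.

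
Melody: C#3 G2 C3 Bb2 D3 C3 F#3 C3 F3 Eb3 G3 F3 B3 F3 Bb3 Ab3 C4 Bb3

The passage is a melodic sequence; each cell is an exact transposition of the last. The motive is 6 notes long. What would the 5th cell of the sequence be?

Taking 6-note groups, the heads are C#3, F#3, B3: the pattern moves up a 4th.
Continuing the starts: E4 → A4.
So cell 5 is A4 Eb4 Ab4 Gb4 Bb4 Ab4.

A4 Eb4 Ab4 Gb4 Bb4 Ab4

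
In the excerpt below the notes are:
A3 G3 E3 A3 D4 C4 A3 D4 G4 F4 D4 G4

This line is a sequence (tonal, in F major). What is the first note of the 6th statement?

Unit = 4 notes; the statements start on A3, D4, G4, moving up a 4th each time.
Extending the heads up a 4th: C5 → F5 → Bb5.

Bb5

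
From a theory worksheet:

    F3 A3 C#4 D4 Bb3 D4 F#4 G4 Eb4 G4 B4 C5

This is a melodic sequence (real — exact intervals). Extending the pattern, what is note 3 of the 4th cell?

With 4-note cells, note 3 of each statement runs C#4, F#4, B4.
One more up a 4th gives E5.

E5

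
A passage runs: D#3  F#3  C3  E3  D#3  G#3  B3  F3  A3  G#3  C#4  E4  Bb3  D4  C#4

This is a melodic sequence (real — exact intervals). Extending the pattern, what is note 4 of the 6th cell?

Grouping in 5s, the 4th note of each cell is E3, A3, D4.
Extending up a 4th: G4 → C5 → F5.

F5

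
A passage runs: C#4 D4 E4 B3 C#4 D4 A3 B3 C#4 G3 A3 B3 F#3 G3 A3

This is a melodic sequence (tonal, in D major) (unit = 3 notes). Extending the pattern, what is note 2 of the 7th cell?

Grouping in 3s, the 2nd note of each cell is D4, C#4, B3, A3, G3.
Extending down a 2nd: F#3 → E3.

E3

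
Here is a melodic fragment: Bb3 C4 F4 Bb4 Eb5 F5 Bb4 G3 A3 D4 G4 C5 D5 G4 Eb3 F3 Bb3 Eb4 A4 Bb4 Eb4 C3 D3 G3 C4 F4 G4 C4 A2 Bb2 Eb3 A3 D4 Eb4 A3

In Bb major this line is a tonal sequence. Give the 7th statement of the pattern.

D2 Eb2 A2 D3 G3 A3 D3

Unit = 7 notes; the statements start on Bb3, G3, Eb3, C3, A2, moving down a 3rd each time.
Continuing the starts: F2 → D2.
Statement 7 starts on D2 and keeps the same diatonic contour: D2 Eb2 A2 D3 G3 A3 D3.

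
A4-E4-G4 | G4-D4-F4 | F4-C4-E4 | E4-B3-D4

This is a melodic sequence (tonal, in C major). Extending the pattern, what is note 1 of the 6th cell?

C4

With 3-note cells, note 1 of each statement runs A4, G4, F4, E4.
Each moves down a 2nd. Continuing: D4 → C4.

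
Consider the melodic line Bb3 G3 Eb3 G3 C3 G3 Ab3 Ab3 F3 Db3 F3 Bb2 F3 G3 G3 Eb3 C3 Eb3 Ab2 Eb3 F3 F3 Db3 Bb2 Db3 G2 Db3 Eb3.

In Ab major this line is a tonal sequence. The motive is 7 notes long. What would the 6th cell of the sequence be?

Db3 Bb2 G2 Bb2 Eb2 Bb2 C3

Unit = 7 notes; the statements start on Bb3, Ab3, G3, F3, moving down a 2nd each time.
Carrying on: Eb3 → Db3.
So cell 6 is Db3 Bb2 G2 Bb2 Eb2 Bb2 C3.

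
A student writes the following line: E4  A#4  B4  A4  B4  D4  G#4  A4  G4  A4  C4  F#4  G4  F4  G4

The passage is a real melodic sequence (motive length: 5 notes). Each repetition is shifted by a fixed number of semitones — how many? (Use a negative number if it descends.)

Unit = 5 notes; the statements start on E4, D4, C4, moving down a 2nd each time.
E4 to D4 spans -2 semitones.

-2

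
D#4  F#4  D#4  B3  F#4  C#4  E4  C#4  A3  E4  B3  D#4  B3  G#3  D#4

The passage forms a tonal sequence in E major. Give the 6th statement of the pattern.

Taking 5-note groups, the heads are D#4, C#4, B3: the pattern moves down a 2nd.
Continuing the starts: A3 → G#3 → F#3.
From F#3 the diatonic shape gives F#3 A3 F#3 D#3 A3.

F#3 A3 F#3 D#3 A3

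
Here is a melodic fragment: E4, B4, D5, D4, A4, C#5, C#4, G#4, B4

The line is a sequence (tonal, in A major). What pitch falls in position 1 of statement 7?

F#3

Grouping in 3s, the 1st note of each cell is E4, D4, C#4.
Extending down a 2nd: B3 → A3 → G#3 → F#3.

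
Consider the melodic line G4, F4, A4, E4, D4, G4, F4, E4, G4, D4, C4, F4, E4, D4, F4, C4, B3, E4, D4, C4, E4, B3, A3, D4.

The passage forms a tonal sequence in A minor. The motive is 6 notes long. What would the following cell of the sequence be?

C4 B3 D4 A3 G3 C4

The 6-note cells begin on G4, F4, E4, D4 — each down a 2nd from the last.
From C4 the diatonic shape gives C4 B3 D4 A3 G3 C4.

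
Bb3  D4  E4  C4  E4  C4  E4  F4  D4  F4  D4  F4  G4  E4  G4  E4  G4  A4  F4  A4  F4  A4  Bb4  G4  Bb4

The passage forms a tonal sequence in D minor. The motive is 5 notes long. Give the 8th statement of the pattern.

With a 5-note motive the entries are Bb3, C4, D4, E4, F4, each up a 2nd from the previous.
Carrying on: G4 → A4 → Bb4.
So cell 8 is Bb4 D5 E5 C5 E5.

Bb4 D5 E5 C5 E5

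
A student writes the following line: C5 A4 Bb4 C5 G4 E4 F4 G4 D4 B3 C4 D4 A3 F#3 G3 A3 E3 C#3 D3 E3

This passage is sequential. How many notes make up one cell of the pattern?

There are 20 notes; a 4-note unit gives 5 cells:
C5 A4 Bb4 C5 | G4 E4 F4 G4 | D4 B3 C4 D4 | A3 F#3 G3 A3 | E3 C#3 D3 E3
Every group is a transposition down a 4th of the one before; no shorter unit works.

4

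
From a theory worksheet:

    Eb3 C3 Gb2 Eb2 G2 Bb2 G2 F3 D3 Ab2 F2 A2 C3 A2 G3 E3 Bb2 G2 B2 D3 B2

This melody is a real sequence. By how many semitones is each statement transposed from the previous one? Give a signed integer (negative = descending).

2

Taking 7-note groups, the heads are Eb3, F3, G3: the pattern moves up a 2nd.
Eb3 to F3 spans +2 semitones.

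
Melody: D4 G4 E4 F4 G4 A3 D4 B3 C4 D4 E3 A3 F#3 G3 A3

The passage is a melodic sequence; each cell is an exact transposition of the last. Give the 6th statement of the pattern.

Taking 5-note groups, the heads are D4, A3, E3: the pattern moves down a 4th.
Extending down a 4th: B2 → F#2 → C#2.
Statement 6 starts on C#2 and keeps the same exact contour: C#2 F#2 D#2 E2 F#2.

C#2 F#2 D#2 E2 F#2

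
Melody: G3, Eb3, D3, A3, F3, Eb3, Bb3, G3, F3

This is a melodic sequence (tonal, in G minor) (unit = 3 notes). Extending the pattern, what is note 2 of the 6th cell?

C4

With 3-note cells, note 2 of each statement runs Eb3, F3, G3.
Extending up a 2nd: A3 → Bb3 → C4.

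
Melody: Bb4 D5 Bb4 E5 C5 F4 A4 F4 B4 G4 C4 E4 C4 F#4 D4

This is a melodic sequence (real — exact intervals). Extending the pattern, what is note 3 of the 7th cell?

With 5-note cells, note 3 of each statement runs Bb4, F4, C4.
Carrying that down a 4th forward: G3 → D3 → A2 → E2.

E2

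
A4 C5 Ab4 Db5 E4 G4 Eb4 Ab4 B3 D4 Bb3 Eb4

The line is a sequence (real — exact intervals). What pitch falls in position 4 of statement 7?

G2

The unit is 4 notes. Position-4 pitches of the 3 shown cells: Db5, Ab4, Eb4.
Extending down a 4th: Bb3 → F3 → C3 → G2.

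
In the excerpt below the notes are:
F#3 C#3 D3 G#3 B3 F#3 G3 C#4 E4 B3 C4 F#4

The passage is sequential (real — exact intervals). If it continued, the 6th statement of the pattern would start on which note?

The 4-note cells begin on F#3, B3, E4 — each up a 4th from the last.
Continuing: A4 → D5 → G5. Statement 6 starts on G5.

G5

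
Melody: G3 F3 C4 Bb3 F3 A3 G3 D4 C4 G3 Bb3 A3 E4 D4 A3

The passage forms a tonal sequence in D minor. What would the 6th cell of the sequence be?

Taking 5-note groups, the heads are G3, A3, Bb3: the pattern moves up a 2nd.
Continuing the starts: C4 → D4 → E4.
Statement 6 starts on E4 and keeps the same diatonic contour: E4 D4 A4 G4 D4.

E4 D4 A4 G4 D4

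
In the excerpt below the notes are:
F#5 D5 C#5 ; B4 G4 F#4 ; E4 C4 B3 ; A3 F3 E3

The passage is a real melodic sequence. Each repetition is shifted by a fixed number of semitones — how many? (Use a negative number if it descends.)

Unit = 3 notes; the statements start on F#5, B4, E4, A3, moving down a 5th each time.
F#5→B4 is 71 − 78 = -7 semitones.

-7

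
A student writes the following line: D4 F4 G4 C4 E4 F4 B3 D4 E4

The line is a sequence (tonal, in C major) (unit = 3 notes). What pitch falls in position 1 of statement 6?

F3

Grouping in 3s, the 1st note of each cell is D4, C4, B3.
Carrying that down a 2nd forward: A3 → G3 → F3.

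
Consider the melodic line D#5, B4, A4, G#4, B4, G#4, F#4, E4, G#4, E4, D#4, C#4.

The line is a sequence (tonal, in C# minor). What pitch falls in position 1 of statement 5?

C#4

The unit is 4 notes. Position-1 pitches of the 3 shown cells: D#5, B4, G#4.
Each moves down a 3rd. Continuing: E4 → C#4.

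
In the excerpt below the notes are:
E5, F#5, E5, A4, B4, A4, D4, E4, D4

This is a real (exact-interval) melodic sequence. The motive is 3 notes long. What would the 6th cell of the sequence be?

With a 3-note motive the entries are E5, A4, D4, each down a 5th from the previous.
Continuing the starts: G3 → C3 → F2.
Statement 6 starts on F2 and keeps the same exact contour: F2 G2 F2.

F2 G2 F2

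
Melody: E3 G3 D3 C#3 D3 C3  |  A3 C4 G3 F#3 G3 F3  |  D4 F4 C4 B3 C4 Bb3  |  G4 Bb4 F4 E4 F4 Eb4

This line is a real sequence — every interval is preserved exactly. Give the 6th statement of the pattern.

F5 Ab5 Eb5 D5 Eb5 Db5

Unit = 6 notes; the statements start on E3, A3, D4, G4, moving up a 4th each time.
Extending up a 4th: C5 → F5.
So cell 6 is F5 Ab5 Eb5 D5 Eb5 Db5.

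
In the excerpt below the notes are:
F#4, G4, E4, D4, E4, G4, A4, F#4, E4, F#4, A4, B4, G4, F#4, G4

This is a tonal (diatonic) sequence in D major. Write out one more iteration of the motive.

The 5-note cells begin on F#4, G4, A4 — each up a 2nd from the last.
From B4 the diatonic shape gives B4 C#5 A4 G4 A4.

B4 C#5 A4 G4 A4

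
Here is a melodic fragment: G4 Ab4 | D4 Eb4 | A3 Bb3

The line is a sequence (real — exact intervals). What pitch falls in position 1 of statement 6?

F#2

Grouping in 2s, the 1st note of each cell is G4, D4, A3.
Each moves down a 4th. Continuing: E3 → B2 → F#2.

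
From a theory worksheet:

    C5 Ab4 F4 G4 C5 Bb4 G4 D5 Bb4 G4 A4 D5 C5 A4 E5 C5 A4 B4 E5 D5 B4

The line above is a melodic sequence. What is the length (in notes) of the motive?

21 notes total. Splitting into 3 groups of 7:
C5 Ab4 F4 G4 C5 Bb4 G4 | D5 Bb4 G4 A4 D5 C5 A4 | E5 C5 A4 B4 E5 D5 B4
Every group is a transposition up a 2nd of the one before; no shorter unit works.

7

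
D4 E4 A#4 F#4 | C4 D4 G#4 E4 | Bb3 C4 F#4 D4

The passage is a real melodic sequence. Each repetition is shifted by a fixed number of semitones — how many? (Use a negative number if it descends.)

-2

Unit = 4 notes; the statements start on D4, C4, Bb3, moving down a 2nd each time.
D4→C4 is 60 − 62 = -2 semitones.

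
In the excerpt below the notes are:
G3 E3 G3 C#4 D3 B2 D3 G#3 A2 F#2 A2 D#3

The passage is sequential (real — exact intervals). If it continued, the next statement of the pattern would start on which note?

E2

The 4-note cells begin on G3, D3, A2 — each down a 4th from the last.
One more step down a 4th gives E2.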